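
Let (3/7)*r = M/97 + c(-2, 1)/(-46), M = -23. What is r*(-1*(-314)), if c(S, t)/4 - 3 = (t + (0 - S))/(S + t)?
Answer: -50554/291 ≈ -173.73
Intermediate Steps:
c(S, t) = 12 + 4*(t - S)/(S + t) (c(S, t) = 12 + 4*((t + (0 - S))/(S + t)) = 12 + 4*((t - S)/(S + t)) = 12 + 4*(t - S)/(S + t))
r = -161/291 (r = 7*(-23/97 + (8*(-2 + 2*1)/(-2 + 1))/(-46))/3 = 7*(-23*1/97 + (8*(-2 + 2)/(-1))*(-1/46))/3 = 7*(-23/97 + (8*(-1)*0)*(-1/46))/3 = 7*(-23/97 + 0*(-1/46))/3 = 7*(-23/97 + 0)/3 = (7/3)*(-23/97) = -161/291 ≈ -0.55326)
r*(-1*(-314)) = -(-161)*(-314)/291 = -161/291*314 = -50554/291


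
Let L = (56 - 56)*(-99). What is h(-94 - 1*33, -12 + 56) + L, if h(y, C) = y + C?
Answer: -83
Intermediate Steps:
L = 0 (L = 0*(-99) = 0)
h(y, C) = C + y
h(-94 - 1*33, -12 + 56) + L = ((-12 + 56) + (-94 - 1*33)) + 0 = (44 + (-94 - 33)) + 0 = (44 - 127) + 0 = -83 + 0 = -83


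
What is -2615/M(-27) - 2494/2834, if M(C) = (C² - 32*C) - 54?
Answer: -5624588/2180763 ≈ -2.5792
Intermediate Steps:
M(C) = -54 + C² - 32*C
-2615/M(-27) - 2494/2834 = -2615/(-54 + (-27)² - 32*(-27)) - 2494/2834 = -2615/(-54 + 729 + 864) - 2494*1/2834 = -2615/1539 - 1247/1417 = -5624588/2180763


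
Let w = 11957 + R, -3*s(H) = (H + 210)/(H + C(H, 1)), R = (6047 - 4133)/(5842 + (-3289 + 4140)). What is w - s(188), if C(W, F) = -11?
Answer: 14166218293/1184661 ≈ 11958.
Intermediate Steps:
R = 638/2231 (R = 1914/(5842 + 851) = 1914/6693 = 1914*(1/6693) = 638/2231 ≈ 0.28597)
s(H) = -(210 + H)/(3*(-11 + H)) (s(H) = -(H + 210)/(3*(H - 11)) = -(210 + H)/(3*(-11 + H)))
w = 26676705/2231 (w = 11957 + 638/2231 = 26676705/2231 ≈ 11957.)
w - s(188) = 26676705/2231 - (-210 - 1*188)/(3*(-11 + 188)) = 26676705/2231 - (-210 - 188)/(3*177) = 26676705/2231 - (-398)/(3*177) = 26676705/2231 - 1*(-398/531) = 26676705/2231 + 398/531 = 14166218293/1184661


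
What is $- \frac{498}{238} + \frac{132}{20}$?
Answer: $\frac{2682}{595} \approx 4.5076$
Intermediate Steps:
$- \frac{498}{238} + \frac{132}{20} = \left(-498\right) \frac{1}{238} + 132 \cdot \frac{1}{20} = - \frac{249}{119} + \frac{33}{5} = \frac{2682}{595}$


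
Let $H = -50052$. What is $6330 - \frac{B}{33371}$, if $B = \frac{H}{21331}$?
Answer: $\frac{4505927000382}{711836801} \approx 6330.0$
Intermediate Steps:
$B = - \frac{50052}{21331} \approx -2.3464$
$6330 - \frac{B}{33371} = 6330 - - \frac{50052}{21331 \cdot 33371} = 6330 - \left(- \frac{50052}{21331}\right) \frac{1}{33371} = 6330 - - \frac{50052}{711836801} = 6330 + \frac{50052}{711836801} = \frac{4505927000382}{711836801}$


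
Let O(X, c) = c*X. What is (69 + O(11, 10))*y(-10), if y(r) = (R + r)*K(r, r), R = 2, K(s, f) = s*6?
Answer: 85920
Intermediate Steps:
K(s, f) = 6*s
O(X, c) = X*c
y(r) = 6*r*(2 + r) (y(r) = (2 + r)*(6*r) = 6*r*(2 + r))
(69 + O(11, 10))*y(-10) = (69 + 11*10)*(6*(-10)*(2 - 10)) = (69 + 110)*(6*(-10)*(-8)) = 179*480 = 85920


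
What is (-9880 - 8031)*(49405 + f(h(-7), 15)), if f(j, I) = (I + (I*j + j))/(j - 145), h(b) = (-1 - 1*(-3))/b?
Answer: -899934827732/1017 ≈ -8.8489e+8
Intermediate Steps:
h(b) = 2/b (h(b) = (-1 + 3)/b = 2/b)
f(j, I) = (I + j + I*j)/(-145 + j) (f(j, I) = (I + (j + I*j))/(-145 + j) = (I + j + I*j)/(-145 + j))
(-9880 - 8031)*(49405 + f(h(-7), 15)) = (-9880 - 8031)*(49405 + (15 + 2/(-7) + 15*(2/(-7)))/(-145 + 2/(-7))) = -17911*(49405 + (15 + 2*(-⅐) + 15*(2*(-⅐)))/(-145 + 2*(-⅐))) = -17911*(49405 + (15 - 2/7 + 15*(-2/7))/(-145 - 2/7)) = -17911*(49405 + (15 - 2/7 - 30/7)/(-1017/7)) = -17911*(49405 - 7/1017*73/7) = -17911*(49405 - 73/1017) = -17911*50244812/1017 = -899934827732/1017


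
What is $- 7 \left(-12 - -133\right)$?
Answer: $-847$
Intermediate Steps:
$- 7 \left(-12 - -133\right) = - 7 \left(-12 + 133\right) = \left(-7\right) 121 = -847$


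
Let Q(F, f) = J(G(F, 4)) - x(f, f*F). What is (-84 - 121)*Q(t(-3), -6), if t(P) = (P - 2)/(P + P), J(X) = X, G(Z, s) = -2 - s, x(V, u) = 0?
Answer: 1230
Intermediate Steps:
t(P) = (-2 + P)/(2*P) (t(P) = (-2 + P)/((2*P)) = (-2 + P)*(1/(2*P)) = (-2 + P)/(2*P))
Q(F, f) = -6 (Q(F, f) = (-2 - 1*4) - 1*0 = (-2 - 4) + 0 = -6 + 0 = -6)
(-84 - 121)*Q(t(-3), -6) = (-84 - 121)*(-6) = -205*(-6) = 1230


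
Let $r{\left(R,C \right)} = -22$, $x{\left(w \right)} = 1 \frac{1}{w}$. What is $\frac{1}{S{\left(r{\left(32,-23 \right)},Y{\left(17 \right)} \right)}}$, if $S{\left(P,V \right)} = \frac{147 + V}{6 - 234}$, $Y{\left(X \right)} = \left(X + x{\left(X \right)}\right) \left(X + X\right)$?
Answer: $- \frac{228}{727} \approx -0.31362$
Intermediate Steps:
$x{\left(w \right)} = \frac{1}{w}$
$Y{\left(X \right)} = 2 X \left(X + \frac{1}{X}\right)$ ($Y{\left(X \right)} = \left(X + \frac{1}{X}\right) \left(X + X\right) = \left(X + \frac{1}{X}\right) 2 X = 2 X \left(X + \frac{1}{X}\right)$)
$S{\left(P,V \right)} = - \frac{49}{76} - \frac{V}{228}$ ($S{\left(P,V \right)} = \frac{147 + V}{-228} = \left(147 + V\right) \left(- \frac{1}{228}\right) = - \frac{49}{76} - \frac{V}{228}$)
$\frac{1}{S{\left(r{\left(32,-23 \right)},Y{\left(17 \right)} \right)}} = \frac{1}{- \frac{49}{76} - \frac{2 + 2 \cdot 17^{2}}{228}} = \frac{1}{- \frac{49}{76} - \frac{2 + 2 \cdot 289}{228}} = \frac{1}{- \frac{49}{76} - \frac{2 + 578}{228}} = \frac{1}{- \frac{49}{76} - \frac{145}{57}} = \frac{1}{- \frac{727}{228}} = - \frac{228}{727}$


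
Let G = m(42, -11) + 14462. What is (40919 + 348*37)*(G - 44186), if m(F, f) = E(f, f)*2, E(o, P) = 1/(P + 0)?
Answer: -17589135970/11 ≈ -1.5990e+9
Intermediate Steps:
E(o, P) = 1/P
m(F, f) = 2/f
G = 159080/11 (G = 2/(-11) + 14462 = 2*(-1/11) + 14462 = -2/11 + 14462 = 159080/11 ≈ 14462.)
(40919 + 348*37)*(G - 44186) = (40919 + 348*37)*(159080/11 - 44186) = (40919 + 12876)*(-326966/11) = 53795*(-326966/11) = -17589135970/11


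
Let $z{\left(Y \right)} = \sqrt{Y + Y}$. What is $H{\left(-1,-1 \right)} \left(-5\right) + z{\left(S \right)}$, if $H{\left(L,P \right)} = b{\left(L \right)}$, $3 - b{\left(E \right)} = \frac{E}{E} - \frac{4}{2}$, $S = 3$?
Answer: $-20 + \sqrt{6} \approx -17.551$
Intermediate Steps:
$b{\left(E \right)} = 4$ ($b{\left(E \right)} = 3 - \left(\frac{E}{E} - \frac{4}{2}\right) = 3 - \left(1 - 2\right) = 3 - -1 = 3 + 1 = 4$)
$H{\left(L,P \right)} = 4$
$z{\left(Y \right)} = \sqrt{2} \sqrt{Y}$ ($z{\left(Y \right)} = \sqrt{2 Y} = \sqrt{2} \sqrt{Y}$)
$H{\left(-1,-1 \right)} \left(-5\right) + z{\left(S \right)} = 4 \left(-5\right) + \sqrt{2} \sqrt{3} = -20 + \sqrt{6}$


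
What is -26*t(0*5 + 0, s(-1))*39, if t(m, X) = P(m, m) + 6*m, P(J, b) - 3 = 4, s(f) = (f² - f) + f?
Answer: -7098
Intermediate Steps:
s(f) = f²
P(J, b) = 7 (P(J, b) = 3 + 4 = 7)
t(m, X) = 7 + 6*m
-26*t(0*5 + 0, s(-1))*39 = -26*(7 + 6*(0*5 + 0))*39 = -26*(7 + 6*(0 + 0))*39 = -26*(7 + 6*0)*39 = -26*(7 + 0)*39 = -26*7*39 = -182*39 = -7098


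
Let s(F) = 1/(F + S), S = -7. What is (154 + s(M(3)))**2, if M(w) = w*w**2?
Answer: 9492561/400 ≈ 23731.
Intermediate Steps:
M(w) = w**3
s(F) = 1/(-7 + F) (s(F) = 1/(F - 7) = 1/(-7 + F))
(154 + s(M(3)))**2 = (154 + 1/(-7 + 3**3))**2 = (154 + 1/(-7 + 27))**2 = (154 + 1/20)**2 = (3081/20)**2 = 9492561/400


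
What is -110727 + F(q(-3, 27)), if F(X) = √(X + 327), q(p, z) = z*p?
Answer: -110727 + √246 ≈ -1.1071e+5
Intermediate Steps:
q(p, z) = p*z
F(X) = √(327 + X)
-110727 + F(q(-3, 27)) = -110727 + √(327 - 3*27) = -110727 + √(327 - 81) = -110727 + √246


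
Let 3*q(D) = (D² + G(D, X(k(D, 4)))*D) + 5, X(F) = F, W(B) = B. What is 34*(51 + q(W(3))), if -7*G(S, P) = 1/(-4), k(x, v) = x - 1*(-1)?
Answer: 79543/42 ≈ 1893.9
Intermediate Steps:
k(x, v) = 1 + x (k(x, v) = x + 1 = 1 + x)
G(S, P) = 1/28 (G(S, P) = -⅐/(-4) = -⅐*(-¼) = 1/28)
q(D) = 5/3 + D²/3 + D/84 (q(D) = ((D² + D/28) + 5)/3 = (5 + D² + D/28)/3 = 5/3 + D²/3 + D/84)
34*(51 + q(W(3))) = 34*(51 + (5/3 + (⅓)*3² + (1/84)*3)) = 34*(51 + (5/3 + (⅓)*9 + 1/28)) = 34*(51 + (5/3 + 3 + 1/28)) = 34*(51 + 395/84) = 34*(4679/84) = 79543/42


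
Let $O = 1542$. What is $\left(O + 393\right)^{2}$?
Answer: $3744225$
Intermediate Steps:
$\left(O + 393\right)^{2} = \left(1542 + 393\right)^{2} = 1935^{2} = 3744225$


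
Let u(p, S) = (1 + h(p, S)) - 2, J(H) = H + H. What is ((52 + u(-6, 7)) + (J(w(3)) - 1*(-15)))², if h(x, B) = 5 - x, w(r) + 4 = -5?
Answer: 3481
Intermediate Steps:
w(r) = -9 (w(r) = -4 - 5 = -9)
J(H) = 2*H
u(p, S) = 4 - p (u(p, S) = (1 + (5 - p)) - 2 = (6 - p) - 2 = 4 - p)
((52 + u(-6, 7)) + (J(w(3)) - 1*(-15)))² = ((52 + (4 - 1*(-6))) + (2*(-9) - 1*(-15)))² = ((52 + (4 + 6)) + (-18 + 15))² = ((52 + 10) - 3)² = (62 - 3)² = 59² = 3481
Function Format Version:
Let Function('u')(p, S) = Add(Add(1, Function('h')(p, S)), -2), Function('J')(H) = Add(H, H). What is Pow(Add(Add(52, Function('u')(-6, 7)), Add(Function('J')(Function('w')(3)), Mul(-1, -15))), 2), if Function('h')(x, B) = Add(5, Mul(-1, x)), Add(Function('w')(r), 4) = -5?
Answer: 3481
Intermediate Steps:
Function('w')(r) = -9 (Function('w')(r) = Add(-4, -5) = -9)
Function('J')(H) = Mul(2, H)
Function('u')(p, S) = Add(4, Mul(-1, p)) (Function('u')(p, S) = Add(Add(1, Add(5, Mul(-1, p))), -2) = Add(Add(6, Mul(-1, p)), -2) = Add(4, Mul(-1, p)))
Pow(Add(Add(52, Function('u')(-6, 7)), Add(Function('J')(Function('w')(3)), Mul(-1, -15))), 2) = Pow(Add(Add(52, Add(4, Mul(-1, -6))), Add(Mul(2, -9), Mul(-1, -15))), 2) = Pow(Add(Add(52, Add(4, 6)), Add(-18, 15)), 2) = Pow(Add(Add(52, 10), -3), 2) = Pow(Add(62, -3), 2) = Pow(59, 2) = 3481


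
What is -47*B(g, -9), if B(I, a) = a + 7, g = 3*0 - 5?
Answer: 94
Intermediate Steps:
g = -5 (g = 0 - 5 = -5)
B(I, a) = 7 + a
-47*B(g, -9) = -47*(7 - 9) = -47*(-2) = -1*(-94) = 94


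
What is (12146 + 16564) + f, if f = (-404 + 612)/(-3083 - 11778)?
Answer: 426659102/14861 ≈ 28710.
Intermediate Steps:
f = -208/14861 (f = 208/(-14861) = 208*(-1/14861) = -208/14861 ≈ -0.013996)
(12146 + 16564) + f = (12146 + 16564) - 208/14861 = 28710 - 208/14861 = 426659102/14861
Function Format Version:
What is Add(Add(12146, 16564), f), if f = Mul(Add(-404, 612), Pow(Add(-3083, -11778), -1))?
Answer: Rational(426659102, 14861) ≈ 28710.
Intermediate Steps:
f = Rational(-208, 14861) (f = Mul(208, Pow(-14861, -1)) = Mul(208, Rational(-1, 14861)) = Rational(-208, 14861) ≈ -0.013996)
Add(Add(12146, 16564), f) = Add(Add(12146, 16564), Rational(-208, 14861)) = Add(28710, Rational(-208, 14861)) = Rational(426659102, 14861)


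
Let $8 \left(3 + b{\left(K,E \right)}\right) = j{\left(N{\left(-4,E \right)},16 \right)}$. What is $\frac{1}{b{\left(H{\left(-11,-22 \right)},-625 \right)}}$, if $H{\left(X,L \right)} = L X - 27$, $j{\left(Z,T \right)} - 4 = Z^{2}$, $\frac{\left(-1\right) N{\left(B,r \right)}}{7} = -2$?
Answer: $\frac{1}{22} \approx 0.045455$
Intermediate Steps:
$N{\left(B,r \right)} = 14$ ($N{\left(B,r \right)} = \left(-7\right) \left(-2\right) = 14$)
$j{\left(Z,T \right)} = 4 + Z^{2}$
$H{\left(X,L \right)} = -27 + L X$
$b{\left(K,E \right)} = 22$ ($b{\left(K,E \right)} = -3 + \frac{4 + 14^{2}}{8} = -3 + \frac{4 + 196}{8} = -3 + \frac{1}{8} \cdot 200 = -3 + 25 = 22$)
$\frac{1}{b{\left(H{\left(-11,-22 \right)},-625 \right)}} = \frac{1}{22}$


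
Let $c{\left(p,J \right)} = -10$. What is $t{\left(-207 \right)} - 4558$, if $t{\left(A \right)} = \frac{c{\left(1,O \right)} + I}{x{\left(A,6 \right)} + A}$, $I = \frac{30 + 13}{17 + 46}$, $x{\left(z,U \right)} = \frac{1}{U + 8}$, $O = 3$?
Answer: $- \frac{118839560}{26073} \approx -4558.0$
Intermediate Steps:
$x{\left(z,U \right)} = \frac{1}{8 + U}$
$I = \frac{43}{63} \approx 0.68254$
$t{\left(A \right)} = - \frac{587}{63 \left(\frac{1}{14} + A\right)}$ ($t{\left(A \right)} = \frac{-10 + \frac{43}{63}}{\frac{1}{8 + 6} + A} = - \frac{587}{63 \left(\frac{1}{14} + A\right)}$)
$t{\left(-207 \right)} - 4558 = - \frac{1174}{9 + 126 \left(-207\right)} - 4558 = - \frac{1174}{9 - 26082} - 4558 = - \frac{1174}{-26073} - 4558 = \left(-1174\right) \left(- \frac{1}{26073}\right) - 4558 = \frac{1174}{26073} - 4558 = - \frac{118839560}{26073}$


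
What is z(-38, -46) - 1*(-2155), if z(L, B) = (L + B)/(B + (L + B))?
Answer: 140117/65 ≈ 2155.6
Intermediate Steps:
z(L, B) = (B + L)/(L + 2*B) (z(L, B) = (B + L)/(B + (B + L)) = (B + L)/(L + 2*B))
z(-38, -46) - 1*(-2155) = (-46 - 38)/(-38 + 2*(-46)) - 1*(-2155) = -84/(-38 - 92) + 2155 = -84/(-130) + 2155 = -1/130*(-84) + 2155 = 42/65 + 2155 = 140117/65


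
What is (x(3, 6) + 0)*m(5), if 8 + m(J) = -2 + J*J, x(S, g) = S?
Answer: 45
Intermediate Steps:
m(J) = -10 + J**2 (m(J) = -8 + (-2 + J*J) = -8 + (-2 + J**2) = -10 + J**2)
(x(3, 6) + 0)*m(5) = (3 + 0)*(-10 + 5**2) = 3*(-10 + 25) = 3*15 = 45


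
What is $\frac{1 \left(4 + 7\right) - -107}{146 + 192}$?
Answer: $\frac{59}{169} \approx 0.34911$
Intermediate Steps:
$\frac{1 \left(4 + 7\right) - -107}{146 + 192} = \frac{1 \cdot 11 + 107}{338} = \frac{11 + 107}{338} = \frac{1}{338} \cdot 118 = \frac{59}{169}$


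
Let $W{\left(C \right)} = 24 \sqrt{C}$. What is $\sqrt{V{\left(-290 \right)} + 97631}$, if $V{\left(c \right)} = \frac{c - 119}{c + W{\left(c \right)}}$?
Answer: $\sqrt{97631 + \frac{409}{290 - 24 i \sqrt{290}}} \approx 312.46 + 0.001 i$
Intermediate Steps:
$V{\left(c \right)} = \frac{-119 + c}{c + 24 \sqrt{c}}$ ($V{\left(c \right)} = \frac{c - 119}{c + 24 \sqrt{c}} = \frac{-119 + c}{c + 24 \sqrt{c}}$)
$\sqrt{V{\left(-290 \right)} + 97631} = \sqrt{\frac{-119 - 290}{-290 + 24 \sqrt{-290}} + 97631} = \sqrt{\frac{1}{-290 + 24 i \sqrt{290}} \left(-409\right) + 97631} = \sqrt{- \frac{409}{-290 + 24 i \sqrt{290}} + 97631} = \sqrt{97631 - \frac{409}{-290 + 24 i \sqrt{290}}}$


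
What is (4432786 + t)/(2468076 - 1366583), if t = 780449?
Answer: 5213235/1101493 ≈ 4.7329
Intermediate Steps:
(4432786 + t)/(2468076 - 1366583) = (4432786 + 780449)/(2468076 - 1366583) = 5213235/1101493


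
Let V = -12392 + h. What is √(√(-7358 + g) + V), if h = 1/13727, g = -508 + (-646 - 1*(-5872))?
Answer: √(-2335031101641 + 753722116*I*√165)/13727 ≈ 0.23078 + 111.32*I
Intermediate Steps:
g = 4718 (g = -508 + (-646 + 5872) = -508 + 5226 = 4718)
h = 1/13727 ≈ 7.2849e-5
V = -170104983/13727 (V = -12392 + 1/13727 = -170104983/13727 ≈ -12392.)
√(√(-7358 + g) + V) = √(√(-7358 + 4718) - 170104983/13727) = √(√(-2640) - 170104983/13727) = √(4*I*√165 - 170104983/13727) = √(-170104983/13727 + 4*I*√165)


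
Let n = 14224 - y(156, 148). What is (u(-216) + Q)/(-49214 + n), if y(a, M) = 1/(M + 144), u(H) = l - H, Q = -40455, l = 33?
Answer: 11740152/10217081 ≈ 1.1491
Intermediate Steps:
u(H) = 33 - H
y(a, M) = 1/(144 + M)
n = 4153407/292 (n = 14224 - 1/(144 + 148) = 14224 - 1/292 = 4153407/292 ≈ 14224.)
(u(-216) + Q)/(-49214 + n) = ((33 - 1*(-216)) - 40455)/(-49214 + 4153407/292) = ((33 + 216) - 40455)/(-10217081/292) = (249 - 40455)*(-292/10217081) = -40206*(-292/10217081) = 11740152/10217081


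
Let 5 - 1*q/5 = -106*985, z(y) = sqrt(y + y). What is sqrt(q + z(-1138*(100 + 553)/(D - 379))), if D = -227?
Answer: sqrt(47931183675 + 303*sqrt(225163542))/303 ≈ 722.58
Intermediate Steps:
z(y) = sqrt(2)*sqrt(y) (z(y) = sqrt(2*y) = sqrt(2)*sqrt(y))
q = 522075 (q = 25 - (-530)*985 = 25 - 5*(-104410) = 25 + 522050 = 522075)
sqrt(q + z(-1138*(100 + 553)/(D - 379))) = sqrt(522075 + sqrt(2)*sqrt(-1138*(100 + 553)/(-227 - 379))) = sqrt(522075 + sqrt(2)*sqrt(-1138/((-606/653)))) = sqrt(522075 + sqrt(2)*sqrt(-1138/((-606*1/653)))) = sqrt(522075 + sqrt(2)*sqrt(-1138/(-606/653))) = sqrt(522075 + sqrt(2)*sqrt(-1138*(-653/606))) = sqrt(522075 + sqrt(2)*sqrt(371557/303)) = sqrt(522075 + sqrt(2)*(sqrt(112581771)/303)) = sqrt(522075 + sqrt(225163542)/303)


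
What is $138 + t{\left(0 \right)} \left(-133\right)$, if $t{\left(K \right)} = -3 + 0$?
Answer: $537$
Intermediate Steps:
$t{\left(K \right)} = -3$
$138 + t{\left(0 \right)} \left(-133\right) = 138 - -399 = 138 + 399 = 537$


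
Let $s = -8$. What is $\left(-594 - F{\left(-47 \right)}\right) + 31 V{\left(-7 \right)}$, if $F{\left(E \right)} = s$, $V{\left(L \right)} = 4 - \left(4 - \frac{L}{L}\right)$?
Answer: $-555$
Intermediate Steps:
$V{\left(L \right)} = 1$ ($V{\left(L \right)} = 4 - \left(4 - 1\right) = 4 - 3 = 1$)
$F{\left(E \right)} = -8$
$\left(-594 - F{\left(-47 \right)}\right) + 31 V{\left(-7 \right)} = \left(-594 - -8\right) + 31 \cdot 1 = \left(-594 + 8\right) + 31 = -586 + 31 = -555$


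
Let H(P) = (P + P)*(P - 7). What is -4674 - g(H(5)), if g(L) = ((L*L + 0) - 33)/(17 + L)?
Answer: -13655/3 ≈ -4551.7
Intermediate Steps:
H(P) = 2*P*(-7 + P) (H(P) = (2*P)*(-7 + P) = 2*P*(-7 + P))
g(L) = (-33 + L**2)/(17 + L) (g(L) = ((L**2 + 0) - 33)/(17 + L) = (L**2 - 33)/(17 + L) = (-33 + L**2)/(17 + L))
-4674 - g(H(5)) = -4674 - (-33 + (2*5*(-7 + 5))**2)/(17 + 2*5*(-7 + 5)) = -4674 - (-33 + (2*5*(-2))**2)/(17 + 2*5*(-2)) = -4674 - (-33 + (-20)**2)/(17 - 20) = -4674 - (-33 + 400)/(-3) = -4674 - (-1)*367/3 = -4674 - 1*(-367/3) = -4674 + 367/3 = -13655/3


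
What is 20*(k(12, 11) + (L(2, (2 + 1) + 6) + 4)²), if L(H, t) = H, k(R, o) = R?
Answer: 960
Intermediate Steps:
20*(k(12, 11) + (L(2, (2 + 1) + 6) + 4)²) = 20*(12 + (2 + 4)²) = 20*(12 + 6²) = 20*(12 + 36) = 20*48 = 960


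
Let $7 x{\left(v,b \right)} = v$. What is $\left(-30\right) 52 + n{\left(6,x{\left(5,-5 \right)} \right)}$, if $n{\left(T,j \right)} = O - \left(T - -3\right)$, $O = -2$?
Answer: $-1571$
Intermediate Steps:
$x{\left(v,b \right)} = \frac{v}{7}$
$n{\left(T,j \right)} = -5 - T$ ($n{\left(T,j \right)} = -2 - \left(T - -3\right) = -2 - \left(T + 3\right) = -2 - \left(3 + T\right) = -5 - T$)
$\left(-30\right) 52 + n{\left(6,x{\left(5,-5 \right)} \right)} = \left(-30\right) 52 - 11 = -1560 - 11 = -1571$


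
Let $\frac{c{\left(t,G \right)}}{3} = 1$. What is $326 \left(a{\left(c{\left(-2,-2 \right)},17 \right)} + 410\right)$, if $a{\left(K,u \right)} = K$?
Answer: $134638$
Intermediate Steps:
$c{\left(t,G \right)} = 3$ ($c{\left(t,G \right)} = 3 \cdot 1 = 3$)
$326 \left(a{\left(c{\left(-2,-2 \right)},17 \right)} + 410\right) = 326 \left(3 + 410\right) = 326 \cdot 413 = 134638$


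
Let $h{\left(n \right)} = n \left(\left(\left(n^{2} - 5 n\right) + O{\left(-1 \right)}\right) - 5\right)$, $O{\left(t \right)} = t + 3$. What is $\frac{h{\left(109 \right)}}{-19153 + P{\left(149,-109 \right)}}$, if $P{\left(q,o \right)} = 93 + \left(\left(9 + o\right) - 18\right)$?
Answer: $- \frac{1235297}{19178} \approx -64.412$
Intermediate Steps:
$P{\left(q,o \right)} = 84 + o$ ($P{\left(q,o \right)} = 93 + \left(-9 + o\right) = 84 + o$)
$O{\left(t \right)} = 3 + t$
$h{\left(n \right)} = n \left(-3 + n^{2} - 5 n\right)$ ($h{\left(n \right)} = n \left(\left(\left(n^{2} - 5 n\right) + \left(3 - 1\right)\right) - 5\right) = n \left(\left(\left(n^{2} - 5 n\right) + 2\right) - 5\right) = n \left(\left(2 + n^{2} - 5 n\right) - 5\right) = n \left(-3 + n^{2} - 5 n\right)$)
$\frac{h{\left(109 \right)}}{-19153 + P{\left(149,-109 \right)}} = \frac{109 \left(-3 + 109^{2} - 545\right)}{-19153 + \left(84 - 109\right)} = \frac{109 \left(-3 + 11881 - 545\right)}{-19153 - 25} = \frac{109 \cdot 11333}{-19178} = 1235297 \left(- \frac{1}{19178}\right) = - \frac{1235297}{19178}$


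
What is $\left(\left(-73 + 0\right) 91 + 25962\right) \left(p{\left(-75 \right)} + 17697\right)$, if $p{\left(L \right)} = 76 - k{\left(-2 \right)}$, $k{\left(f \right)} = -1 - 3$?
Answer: $343433863$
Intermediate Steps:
$k{\left(f \right)} = -4$ ($k{\left(f \right)} = -1 - 3 = -4$)
$p{\left(L \right)} = 80$ ($p{\left(L \right)} = 76 - -4 = 76 + 4 = 80$)
$\left(\left(-73 + 0\right) 91 + 25962\right) \left(p{\left(-75 \right)} + 17697\right) = \left(\left(-73 + 0\right) 91 + 25962\right) \left(80 + 17697\right) = \left(\left(-73\right) 91 + 25962\right) 17777 = \left(-6643 + 25962\right) 17777 = 19319 \cdot 17777 = 343433863$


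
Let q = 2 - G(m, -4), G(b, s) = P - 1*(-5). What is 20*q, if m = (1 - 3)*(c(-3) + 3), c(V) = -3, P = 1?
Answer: -80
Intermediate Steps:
m = 0 (m = (1 - 3)*(-3 + 3) = -2*0 = 0)
G(b, s) = 6 (G(b, s) = 1 - 1*(-5) = 1 + 5 = 6)
q = -4 (q = 2 - 1*6 = 2 - 6 = -4)
20*q = 20*(-4) = -80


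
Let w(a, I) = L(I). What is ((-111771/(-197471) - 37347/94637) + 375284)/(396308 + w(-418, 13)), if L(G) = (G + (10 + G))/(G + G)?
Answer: 45586672610357827/48140655926245297 ≈ 0.94695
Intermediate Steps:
L(G) = (10 + 2*G)/(2*G) (L(G) = (10 + 2*G)/((2*G)) = (10 + 2*G)*(1/(2*G)) = (10 + 2*G)/(2*G))
w(a, I) = (5 + I)/I
((-111771/(-197471) - 37347/94637) + 375284)/(396308 + w(-418, 13)) = ((-111771/(-197471) - 37347/94637) + 375284)/(396308 + (5 + 13)/13) = ((-111771*(-1/197471) - 37347*1/94637) + 375284)/(396308 + (1/13)*18) = ((111771/197471 - 37347/94637) + 375284)/(396308 + 18/13) = (3202722690/18688063027 + 375284)/(5152022/13) = (7013334247747358/18688063027)*(13/5152022) = 45586672610357827/48140655926245297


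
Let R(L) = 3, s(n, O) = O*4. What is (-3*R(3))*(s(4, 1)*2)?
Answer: -72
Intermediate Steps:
s(n, O) = 4*O
(-3*R(3))*(s(4, 1)*2) = (-3*3)*((4*1)*2) = -36*2 = -9*8 = -72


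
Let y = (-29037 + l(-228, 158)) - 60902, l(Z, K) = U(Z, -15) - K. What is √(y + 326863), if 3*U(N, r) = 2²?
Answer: √2130906/3 ≈ 486.59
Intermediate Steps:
U(N, r) = 4/3 (U(N, r) = (⅓)*2² = (⅓)*4 = 4/3)
l(Z, K) = 4/3 - K
y = -270287/3 (y = (-29037 + (4/3 - 1*158)) - 60902 = (-29037 + (4/3 - 158)) - 60902 = (-29037 - 470/3) - 60902 = -87581/3 - 60902 = -270287/3 ≈ -90096.)
√(y + 326863) = √(-270287/3 + 326863) = √(710302/3) = √2130906/3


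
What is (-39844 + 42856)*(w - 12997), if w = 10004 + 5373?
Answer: 7168560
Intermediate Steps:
w = 15377
(-39844 + 42856)*(w - 12997) = (-39844 + 42856)*(15377 - 12997) = 3012*2380 = 7168560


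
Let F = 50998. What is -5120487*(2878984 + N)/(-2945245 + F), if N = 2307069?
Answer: 2950568551979/321583 ≈ 9.1751e+6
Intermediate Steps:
-5120487*(2878984 + N)/(-2945245 + F) = -5120487*(2878984 + 2307069)/(-2945245 + 50998) = -5120487/((-2894247/5186053)) = -5120487/((-2894247*1/5186053)) = -5120487/(-2894247/5186053) = -5120487*(-5186053/2894247) = 2950568551979/321583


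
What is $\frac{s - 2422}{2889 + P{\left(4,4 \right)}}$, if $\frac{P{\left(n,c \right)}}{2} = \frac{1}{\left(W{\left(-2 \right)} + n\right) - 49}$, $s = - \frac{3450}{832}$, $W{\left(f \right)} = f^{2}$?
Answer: $- \frac{41380357}{49273952} \approx -0.8398$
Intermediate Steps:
$s = - \frac{1725}{416}$ ($s = \left(-3450\right) \frac{1}{832} = - \frac{1725}{416} \approx -4.1466$)
$P{\left(n,c \right)} = \frac{2}{-45 + n}$ ($P{\left(n,c \right)} = \frac{2}{\left(\left(-2\right)^{2} + n\right) - 49} = \frac{2}{\left(4 + n\right) - 49} = \frac{2}{-45 + n}$)
$\frac{s - 2422}{2889 + P{\left(4,4 \right)}} = \frac{- \frac{1725}{416} - 2422}{2889 + \frac{2}{-45 + 4}} = - \frac{1009277}{416 \left(2889 + \frac{2}{-41}\right)} = - \frac{1009277}{416 \left(2889 + 2 \left(- \frac{1}{41}\right)\right)} = - \frac{1009277}{416 \left(2889 - \frac{2}{41}\right)} = - \frac{1009277}{416 \cdot \frac{118447}{41}} = \left(- \frac{1009277}{416}\right) \frac{41}{118447} = - \frac{41380357}{49273952}$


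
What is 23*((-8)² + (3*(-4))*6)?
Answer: -184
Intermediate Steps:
23*((-8)² + (3*(-4))*6) = 23*(64 - 12*6) = 23*(64 - 72) = 23*(-8) = -184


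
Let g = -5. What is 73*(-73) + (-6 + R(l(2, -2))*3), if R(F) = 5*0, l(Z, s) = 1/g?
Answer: -5335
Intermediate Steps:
l(Z, s) = -⅕ (l(Z, s) = 1/(-5) = -⅕)
R(F) = 0
73*(-73) + (-6 + R(l(2, -2))*3) = 73*(-73) + (-6 + 0*3) = -5329 + (-6 + 0) = -5329 - 6 = -5335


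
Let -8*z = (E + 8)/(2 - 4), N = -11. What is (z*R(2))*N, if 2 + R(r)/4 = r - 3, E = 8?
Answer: 132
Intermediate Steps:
R(r) = -20 + 4*r (R(r) = -8 + 4*(r - 3) = -8 + 4*(-3 + r) = -8 + (-12 + 4*r) = -20 + 4*r)
z = 1 (z = -(8 + 8)/(8*(2 - 4)) = -2/(-2) = -2*(-1)/2 = -⅛*(-8) = 1)
(z*R(2))*N = (1*(-20 + 4*2))*(-11) = (1*(-20 + 8))*(-11) = (1*(-12))*(-11) = -12*(-11) = 132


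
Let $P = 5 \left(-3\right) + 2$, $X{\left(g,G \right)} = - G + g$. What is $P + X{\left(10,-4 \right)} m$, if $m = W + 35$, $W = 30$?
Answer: $897$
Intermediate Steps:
$X{\left(g,G \right)} = g - G$
$P = -13$ ($P = -15 + 2 = -13$)
$m = 65$ ($m = 30 + 35 = 65$)
$P + X{\left(10,-4 \right)} m = -13 + \left(10 - -4\right) 65 = -13 + \left(10 + 4\right) 65 = -13 + 14 \cdot 65 = -13 + 910 = 897$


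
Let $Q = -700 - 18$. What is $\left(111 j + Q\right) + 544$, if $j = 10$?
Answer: $936$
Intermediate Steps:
$Q = -718$ ($Q = -700 - 18 = -718$)
$\left(111 j + Q\right) + 544 = \left(111 \cdot 10 - 718\right) + 544 = \left(1110 - 718\right) + 544 = 392 + 544 = 936$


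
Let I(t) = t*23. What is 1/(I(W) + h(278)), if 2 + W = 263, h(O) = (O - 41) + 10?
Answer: 1/6250 ≈ 0.00016000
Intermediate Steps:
h(O) = -31 + O (h(O) = (-41 + O) + 10 = -31 + O)
W = 261 (W = -2 + 263 = 261)
I(t) = 23*t
1/(I(W) + h(278)) = 1/(23*261 + (-31 + 278)) = 1/(6003 + 247) = 1/6250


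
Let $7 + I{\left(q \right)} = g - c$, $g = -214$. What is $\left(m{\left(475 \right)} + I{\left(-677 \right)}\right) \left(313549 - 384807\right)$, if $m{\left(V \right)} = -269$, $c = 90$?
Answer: $41329640$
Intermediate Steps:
$I{\left(q \right)} = -311$ ($I{\left(q \right)} = -7 - 304 = -311$)
$\left(m{\left(475 \right)} + I{\left(-677 \right)}\right) \left(313549 - 384807\right) = \left(-269 - 311\right) \left(313549 - 384807\right) = \left(-580\right) \left(-71258\right) = 41329640$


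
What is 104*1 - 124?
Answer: -20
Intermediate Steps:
104*1 - 124 = 104 - 124 = -20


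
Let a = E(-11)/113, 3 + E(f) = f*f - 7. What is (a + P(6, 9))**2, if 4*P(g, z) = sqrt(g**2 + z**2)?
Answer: 1691109/204304 + 333*sqrt(13)/226 ≈ 13.590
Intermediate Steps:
E(f) = -10 + f**2 (E(f) = -3 + (f*f - 7) = -3 + (f**2 - 7) = -3 + (-7 + f**2) = -10 + f**2)
P(g, z) = sqrt(g**2 + z**2)/4
a = 111/113 (a = (-10 + (-11)**2)/113 = (-10 + 121)*(1/113) = 111*(1/113) = 111/113 ≈ 0.98230)
(a + P(6, 9))**2 = (111/113 + sqrt(6**2 + 9**2)/4)**2 = (111/113 + sqrt(36 + 81)/4)**2 = (111/113 + sqrt(117)/4)**2 = (111/113 + (3*sqrt(13))/4)**2 = (111/113 + 3*sqrt(13)/4)**2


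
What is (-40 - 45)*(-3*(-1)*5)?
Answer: -1275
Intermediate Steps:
(-40 - 45)*(-3*(-1)*5) = -255*5 = -85*15 = -1275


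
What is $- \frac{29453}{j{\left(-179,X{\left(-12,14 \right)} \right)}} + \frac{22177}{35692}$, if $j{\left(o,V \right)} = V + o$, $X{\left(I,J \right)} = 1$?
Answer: $\frac{527591991}{3176588} \approx 166.09$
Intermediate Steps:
$- \frac{29453}{j{\left(-179,X{\left(-12,14 \right)} \right)}} + \frac{22177}{35692} = - \frac{29453}{1 - 179} + \frac{22177}{35692} = - \frac{29453}{-178} + 22177 \cdot \frac{1}{35692} = \left(-29453\right) \left(- \frac{1}{178}\right) + \frac{22177}{35692} = \frac{29453}{178} + \frac{22177}{35692} = \frac{527591991}{3176588}$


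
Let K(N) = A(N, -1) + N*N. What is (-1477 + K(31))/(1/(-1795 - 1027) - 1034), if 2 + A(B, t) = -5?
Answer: 1475906/2917949 ≈ 0.50580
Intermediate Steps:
A(B, t) = -7 (A(B, t) = -2 - 5 = -7)
K(N) = -7 + N**2 (K(N) = -7 + N*N = -7 + N**2)
(-1477 + K(31))/(1/(-1795 - 1027) - 1034) = (-1477 + (-7 + 31**2))/(1/(-1795 - 1027) - 1034) = (-1477 + (-7 + 961))/(1/(-2822) - 1034) = (-1477 + 954)/(-1/2822 - 1034) = -523/(-2917949/2822) = -523*(-2822/2917949) = 1475906/2917949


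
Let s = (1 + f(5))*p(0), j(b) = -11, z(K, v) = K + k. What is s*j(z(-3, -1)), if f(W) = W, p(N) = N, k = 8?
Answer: 0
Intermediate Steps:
z(K, v) = 8 + K (z(K, v) = K + 8 = 8 + K)
s = 0 (s = (1 + 5)*0 = 6*0 = 0)
s*j(z(-3, -1)) = 0*(-11) = 0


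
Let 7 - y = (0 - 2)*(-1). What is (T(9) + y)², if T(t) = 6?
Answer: 121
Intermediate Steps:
y = 5 (y = 7 - (0 - 2)*(-1) = 7 - (-2)*(-1) = 7 - 1*2 = 7 - 2 = 5)
(T(9) + y)² = (6 + 5)² = 11² = 121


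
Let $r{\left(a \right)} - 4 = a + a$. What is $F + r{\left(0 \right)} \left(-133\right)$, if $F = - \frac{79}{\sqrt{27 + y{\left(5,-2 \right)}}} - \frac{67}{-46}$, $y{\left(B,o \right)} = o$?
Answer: $- \frac{125659}{230} \approx -546.34$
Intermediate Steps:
$r{\left(a \right)} = 4 + 2 a$ ($r{\left(a \right)} = 4 + \left(a + a\right) = 4 + 2 a$)
$F = - \frac{3299}{230}$ ($F = - \frac{79}{\sqrt{27 - 2}} - \frac{67}{-46} = - \frac{79}{\sqrt{25}} - - \frac{67}{46} = - \frac{79}{5} + \frac{67}{46} = - \frac{3299}{230} \approx -14.343$)
$F + r{\left(0 \right)} \left(-133\right) = - \frac{3299}{230} + \left(4 + 2 \cdot 0\right) \left(-133\right) = - \frac{3299}{230} + \left(4 + 0\right) \left(-133\right) = - \frac{3299}{230} + 4 \left(-133\right) = - \frac{3299}{230} - 532 = - \frac{125659}{230}$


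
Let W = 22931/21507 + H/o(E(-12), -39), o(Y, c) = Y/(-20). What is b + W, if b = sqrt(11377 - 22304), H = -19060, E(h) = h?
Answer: -683182769/21507 + 7*I*sqrt(223) ≈ -31766.0 + 104.53*I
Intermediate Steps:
o(Y, c) = -Y/20 (o(Y, c) = Y*(-1/20) = -Y/20)
b = 7*I*sqrt(223) (b = sqrt(-10927) = 7*I*sqrt(223) ≈ 104.53*I)
W = -683182769/21507 (W = 22931/21507 - 19060/((-1/20*(-12))) = 22931*(1/21507) - 19060/3/5 = 22931/21507 - 19060*5/3 = 22931/21507 - 95300/3 = -683182769/21507 ≈ -31766.)
b + W = 7*I*sqrt(223) - 683182769/21507 = -683182769/21507 + 7*I*sqrt(223)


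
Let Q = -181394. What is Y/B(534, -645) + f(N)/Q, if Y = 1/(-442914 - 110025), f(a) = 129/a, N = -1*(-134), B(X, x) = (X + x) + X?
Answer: -30196529209/5685194225266812 ≈ -5.3114e-6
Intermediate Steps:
B(X, x) = x + 2*X
N = 134
Y = -1/552939 (Y = 1/(-552939) = -1/552939 ≈ -1.8085e-6)
Y/B(534, -645) + f(N)/Q = -1/(552939*(-645 + 2*534)) + (129/134)/(-181394) = -1/(552939*(-645 + 1068)) + (129*(1/134))*(-1/181394) = -1/552939/423 + (129/134)*(-1/181394) = -1/552939*1/423 - 129/24306796 = -1/233893197 - 129/24306796 = -30196529209/5685194225266812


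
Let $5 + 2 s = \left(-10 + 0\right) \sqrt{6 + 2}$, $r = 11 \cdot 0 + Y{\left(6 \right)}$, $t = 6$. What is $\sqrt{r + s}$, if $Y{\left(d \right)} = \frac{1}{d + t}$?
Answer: $\frac{\sqrt{-87 - 360 \sqrt{2}}}{6} \approx 4.0693 i$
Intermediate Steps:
$Y{\left(d \right)} = \frac{1}{6 + d}$ ($Y{\left(d \right)} = \frac{1}{d + 6} = \frac{1}{6 + d}$)
$r = \frac{1}{12}$ ($r = 11 \cdot 0 + \frac{1}{6 + 6} = 0 + \frac{1}{12} = \frac{1}{12} \approx 0.083333$)
$s = - \frac{5}{2} - 10 \sqrt{2}$ ($s = - \frac{5}{2} + \frac{\left(-10 + 0\right) \sqrt{6 + 2}}{2} = - \frac{5}{2} + \frac{\left(-10\right) \sqrt{8}}{2} = - \frac{5}{2} + \frac{\left(-10\right) 2 \sqrt{2}}{2} = - \frac{5}{2} + \frac{\left(-20\right) \sqrt{2}}{2} = - \frac{5}{2} - 10 \sqrt{2} \approx -16.642$)
$\sqrt{r + s} = \sqrt{\frac{1}{12} - \left(\frac{5}{2} + 10 \sqrt{2}\right)} = \sqrt{- \frac{29}{12} - 10 \sqrt{2}}$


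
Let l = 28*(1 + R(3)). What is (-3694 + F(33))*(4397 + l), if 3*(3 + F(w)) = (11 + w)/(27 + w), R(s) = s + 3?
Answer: -254687974/15 ≈ -1.6979e+7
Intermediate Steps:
R(s) = 3 + s
l = 196 (l = 28*(1 + (3 + 3)) = 28*(1 + 6) = 28*7 = 196)
F(w) = -3 + (11 + w)/(3*(27 + w)) (F(w) = -3 + ((11 + w)/(27 + w))/3 = -3 + (11 + w)/(3*(27 + w)))
(-3694 + F(33))*(4397 + l) = (-3694 + 8*(-29 - 1*33)/(3*(27 + 33)))*(4397 + 196) = (-3694 + (8/3)*(-29 - 33)/60)*4593 = (-3694 + (8/3)*(1/60)*(-62))*4593 = (-3694 - 124/45)*4593 = -166354/45*4593 = -254687974/15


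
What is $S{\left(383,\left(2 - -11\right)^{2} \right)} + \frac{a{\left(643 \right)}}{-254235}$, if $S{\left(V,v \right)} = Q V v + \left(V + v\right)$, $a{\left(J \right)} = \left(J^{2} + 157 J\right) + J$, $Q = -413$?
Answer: $- \frac{2265378003436}{84745} \approx -2.6732 \cdot 10^{7}$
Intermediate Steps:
$a{\left(J \right)} = J^{2} + 158 J$
$S{\left(V,v \right)} = V + v - 413 V v$ ($S{\left(V,v \right)} = - 413 V v + \left(V + v\right) = V + v - 413 V v$)
$S{\left(383,\left(2 - -11\right)^{2} \right)} + \frac{a{\left(643 \right)}}{-254235} = \left(383 + \left(2 - -11\right)^{2} - 158179 \left(2 - -11\right)^{2}\right) + \frac{643 \left(158 + 643\right)}{-254235} = \left(383 + \left(2 + 11\right)^{2} - 158179 \left(2 + 11\right)^{2}\right) + 643 \cdot 801 \left(- \frac{1}{254235}\right) = \left(383 + 13^{2} - 158179 \cdot 13^{2}\right) + 515043 \left(- \frac{1}{254235}\right) = \left(383 + 169 - 158179 \cdot 169\right) - \frac{171681}{84745} = \left(383 + 169 - 26732251\right) - \frac{171681}{84745} = -26731699 - \frac{171681}{84745} = - \frac{2265378003436}{84745}$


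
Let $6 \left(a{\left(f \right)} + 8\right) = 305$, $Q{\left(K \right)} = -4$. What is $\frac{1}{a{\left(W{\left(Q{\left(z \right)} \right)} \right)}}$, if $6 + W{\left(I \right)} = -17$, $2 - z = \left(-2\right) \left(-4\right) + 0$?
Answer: $\frac{6}{257} \approx 0.023346$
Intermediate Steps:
$z = -6$ ($z = 2 - \left(\left(-2\right) \left(-4\right) + 0\right) = 2 - \left(8 + 0\right) = 2 - 8 = -6$)
$W{\left(I \right)} = -23$ ($W{\left(I \right)} = -6 - 17 = -23$)
$a{\left(f \right)} = \frac{257}{6}$ ($a{\left(f \right)} = -8 + \frac{1}{6} \cdot 305 = -8 + \frac{305}{6} = \frac{257}{6}$)
$\frac{1}{a{\left(W{\left(Q{\left(z \right)} \right)} \right)}} = \frac{1}{\frac{257}{6}} = \frac{6}{257}$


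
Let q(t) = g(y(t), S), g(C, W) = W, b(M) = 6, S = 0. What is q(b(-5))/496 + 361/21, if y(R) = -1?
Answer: 361/21 ≈ 17.190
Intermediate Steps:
q(t) = 0
q(b(-5))/496 + 361/21 = 0/496 + 361/21 = 0*(1/496) + 361*(1/21) = 0 + 361/21 = 361/21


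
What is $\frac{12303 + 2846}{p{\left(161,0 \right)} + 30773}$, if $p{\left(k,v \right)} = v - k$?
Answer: $\frac{15149}{30612} \approx 0.49487$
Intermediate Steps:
$\frac{12303 + 2846}{p{\left(161,0 \right)} + 30773} = \frac{12303 + 2846}{\left(0 - 161\right) + 30773} = \frac{15149}{\left(0 - 161\right) + 30773} = \frac{15149}{-161 + 30773} = \frac{15149}{30612}$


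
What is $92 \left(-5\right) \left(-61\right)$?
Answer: $28060$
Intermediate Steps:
$92 \left(-5\right) \left(-61\right) = \left(-460\right) \left(-61\right) = 28060$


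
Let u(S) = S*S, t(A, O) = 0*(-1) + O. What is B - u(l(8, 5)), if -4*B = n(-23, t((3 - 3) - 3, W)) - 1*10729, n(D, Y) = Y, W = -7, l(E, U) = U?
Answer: 2659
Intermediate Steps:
t(A, O) = O (t(A, O) = 0 + O = O)
u(S) = S**2
B = 2684 (B = -(-7 - 1*10729)/4 = -(-7 - 10729)/4 = -1/4*(-10736) = 2684)
B - u(l(8, 5)) = 2684 - 1*5**2 = 2684 - 1*25 = 2684 - 25 = 2659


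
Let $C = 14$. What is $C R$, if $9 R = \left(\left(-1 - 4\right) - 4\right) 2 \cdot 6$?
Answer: $-168$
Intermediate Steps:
$R = -12$ ($R = \frac{\left(\left(-1 - 4\right) - 4\right) 2 \cdot 6}{9} = \frac{\left(\left(-1 - 4\right) - 4\right) 12}{9} = \frac{\left(-5 - 4\right) 12}{9} = \frac{\left(-9\right) 12}{9} = \frac{1}{9} \left(-108\right) = -12$)
$C R = 14 \left(-12\right) = -168$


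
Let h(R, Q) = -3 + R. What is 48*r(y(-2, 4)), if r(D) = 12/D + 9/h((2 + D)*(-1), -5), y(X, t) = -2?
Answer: -432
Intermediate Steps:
r(D) = 9/(-5 - D) + 12/D (r(D) = 12/D + 9/(-3 + (2 + D)*(-1)) = 12/D + 9/(-3 + (-2 - D)) = 12/D + 9/(-5 - D) = 9/(-5 - D) + 12/D)
48*r(y(-2, 4)) = 48*(3*(20 - 2)/(-2*(5 - 2))) = 48*(3*(-1/2)*18/3) = 48*(3*(-1/2)*(1/3)*18) = 48*(-9) = -432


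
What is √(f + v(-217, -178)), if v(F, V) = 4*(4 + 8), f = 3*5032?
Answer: 2*√3786 ≈ 123.06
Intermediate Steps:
f = 15096
v(F, V) = 48 (v(F, V) = 4*12 = 48)
√(f + v(-217, -178)) = √(15096 + 48) = √15144 = 2*√3786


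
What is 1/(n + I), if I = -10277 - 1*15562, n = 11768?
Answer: -1/14071 ≈ -7.1068e-5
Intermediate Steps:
I = -25839 (I = -10277 - 15562 = -25839)
1/(n + I) = 1/(11768 - 25839) = 1/(-14071) = -1/14071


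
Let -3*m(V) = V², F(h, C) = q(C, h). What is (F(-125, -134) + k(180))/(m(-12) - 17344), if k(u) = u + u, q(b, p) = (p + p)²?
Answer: -15715/4348 ≈ -3.6143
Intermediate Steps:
q(b, p) = 4*p² (q(b, p) = (2*p)² = 4*p²)
k(u) = 2*u
F(h, C) = 4*h²
m(V) = -V²/3
(F(-125, -134) + k(180))/(m(-12) - 17344) = (4*(-125)² + 2*180)/(-⅓*(-12)² - 17344) = (4*15625 + 360)/(-⅓*144 - 17344) = (62500 + 360)/(-48 - 17344) = 62860/(-17392) = 62860*(-1/17392) = -15715/4348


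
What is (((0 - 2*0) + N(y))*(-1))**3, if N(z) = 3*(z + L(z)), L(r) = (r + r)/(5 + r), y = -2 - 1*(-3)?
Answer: -64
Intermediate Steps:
y = 1 (y = -2 + 3 = 1)
L(r) = 2*r/(5 + r) (L(r) = (2*r)/(5 + r) = 2*r/(5 + r))
N(z) = 3*z + 6*z/(5 + z) (N(z) = 3*(z + 2*z/(5 + z)) = 3*z + 6*z/(5 + z))
(((0 - 2*0) + N(y))*(-1))**3 = (((0 - 2*0) + 3*1*(7 + 1)/(5 + 1))*(-1))**3 = (((0 + 0) + 3*1*8/6)*(-1))**3 = ((0 + 3*1*(1/6)*8)*(-1))**3 = ((0 + 4)*(-1))**3 = (4*(-1))**3 = (-4)**3 = -64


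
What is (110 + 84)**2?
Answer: 37636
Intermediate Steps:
(110 + 84)**2 = 194**2 = 37636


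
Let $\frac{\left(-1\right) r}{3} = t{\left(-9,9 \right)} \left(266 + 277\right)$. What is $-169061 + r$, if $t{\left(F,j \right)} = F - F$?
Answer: $-169061$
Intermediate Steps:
$t{\left(F,j \right)} = 0$
$r = 0$ ($r = - 3 \cdot 0 \left(266 + 277\right) = - 3 \cdot 0 \cdot 543 = \left(-3\right) 0 = 0$)
$-169061 + r = -169061 + 0 = -169061$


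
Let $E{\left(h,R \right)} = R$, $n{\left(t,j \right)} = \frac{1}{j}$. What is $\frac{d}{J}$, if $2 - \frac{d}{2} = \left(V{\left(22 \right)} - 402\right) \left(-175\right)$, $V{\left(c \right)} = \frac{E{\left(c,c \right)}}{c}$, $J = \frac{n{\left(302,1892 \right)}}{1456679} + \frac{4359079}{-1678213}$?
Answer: $\frac{216376881330463634088}{4004593853676853} \approx 54032.0$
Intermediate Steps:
$J = - \frac{12013781561030559}{4625216564714284}$ ($J = \frac{1}{1892 \cdot 1456679} + \frac{4359079}{-1678213} = \frac{1}{1892} \cdot \frac{1}{1456679} + 4359079 \left(- \frac{1}{1678213}\right) = \frac{1}{2756036668} - \frac{4359079}{1678213} = - \frac{12013781561030559}{4625216564714284} \approx -2.5975$)
$V{\left(c \right)} = 1$ ($V{\left(c \right)} = \frac{c}{c} = 1$)
$d = -140346$ ($d = 4 - 2 \left(1 - 402\right) \left(-175\right) = 4 - 2 \left(\left(-401\right) \left(-175\right)\right) = 4 - 140350 = -140346$)
$\frac{d}{J} = - \frac{140346}{- \frac{12013781561030559}{4625216564714284}} = \left(-140346\right) \left(- \frac{4625216564714284}{12013781561030559}\right) = \frac{216376881330463634088}{4004593853676853}$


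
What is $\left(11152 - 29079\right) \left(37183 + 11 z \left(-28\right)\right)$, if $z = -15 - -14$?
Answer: $-672101157$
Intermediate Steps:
$z = -1$ ($z = -15 + 14 = -1$)
$\left(11152 - 29079\right) \left(37183 + 11 z \left(-28\right)\right) = \left(11152 - 29079\right) \left(37183 + 11 \left(-1\right) \left(-28\right)\right) = - 17927 \left(37183 - -308\right) = - 17927 \left(37183 + 308\right) = \left(-17927\right) 37491 = -672101157$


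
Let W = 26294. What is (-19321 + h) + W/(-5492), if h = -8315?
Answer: -75901603/2746 ≈ -27641.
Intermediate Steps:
(-19321 + h) + W/(-5492) = (-19321 - 8315) + 26294/(-5492) = -27636 + 26294*(-1/5492) = -27636 - 13147/2746 = -75901603/2746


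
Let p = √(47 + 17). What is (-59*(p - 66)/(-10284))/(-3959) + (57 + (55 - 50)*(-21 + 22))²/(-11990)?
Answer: -39116238671/122041282110 ≈ -0.32052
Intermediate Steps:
p = 8 (p = √64 = 8)
(-59*(p - 66)/(-10284))/(-3959) + (57 + (55 - 50)*(-21 + 22))²/(-11990) = (-59*(8 - 66)/(-10284))/(-3959) + (57 + (55 - 50)*(-21 + 22))²/(-11990) = (-59*(-58)*(-1/10284))*(-1/3959) + (57 + 5*1)²*(-1/11990) = (3422*(-1/10284))*(-1/3959) + (57 + 5)²*(-1/11990) = -1711/5142*(-1/3959) + 62²*(-1/11990) = 1711/20357178 + 3844*(-1/11990) = 1711/20357178 - 1922/5995 = -39116238671/122041282110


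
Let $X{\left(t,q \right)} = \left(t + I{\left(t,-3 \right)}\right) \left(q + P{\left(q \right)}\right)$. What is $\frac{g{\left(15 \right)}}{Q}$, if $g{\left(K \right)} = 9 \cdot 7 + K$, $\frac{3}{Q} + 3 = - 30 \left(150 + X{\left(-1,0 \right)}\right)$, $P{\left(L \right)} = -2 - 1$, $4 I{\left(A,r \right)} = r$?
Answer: $-121173$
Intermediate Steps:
$I{\left(A,r \right)} = \frac{r}{4}$
$P{\left(L \right)} = -3$ ($P{\left(L \right)} = -2 - 1 = -3$)
$X{\left(t,q \right)} = \left(-3 + q\right) \left(- \frac{3}{4} + t\right)$ ($X{\left(t,q \right)} = \left(t + \frac{1}{4} \left(-3\right)\right) \left(q - 3\right) = \left(t - \frac{3}{4}\right) \left(-3 + q\right) = \left(- \frac{3}{4} + t\right) \left(-3 + q\right) = \left(-3 + q\right) \left(- \frac{3}{4} + t\right)$)
$Q = - \frac{2}{3107}$ ($Q = \frac{3}{-3 - 30 \left(150 + \left(\frac{9}{4} - -3 - 0 + 0 \left(-1\right)\right)\right)} = \frac{3}{-3 - 30 \left(150 + \left(\frac{9}{4} + 3 + 0 + 0\right)\right)} = \frac{3}{-3 - 30 \left(150 + \frac{21}{4}\right)} = \frac{3}{-3 - \frac{9315}{2}} = \frac{3}{- \frac{9321}{2}} = 3 \left(- \frac{2}{9321}\right) = - \frac{2}{3107} \approx -0.00064371$)
$g{\left(K \right)} = 63 + K$
$\frac{g{\left(15 \right)}}{Q} = \frac{63 + 15}{- \frac{2}{3107}} = 78 \left(- \frac{3107}{2}\right) = -121173$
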